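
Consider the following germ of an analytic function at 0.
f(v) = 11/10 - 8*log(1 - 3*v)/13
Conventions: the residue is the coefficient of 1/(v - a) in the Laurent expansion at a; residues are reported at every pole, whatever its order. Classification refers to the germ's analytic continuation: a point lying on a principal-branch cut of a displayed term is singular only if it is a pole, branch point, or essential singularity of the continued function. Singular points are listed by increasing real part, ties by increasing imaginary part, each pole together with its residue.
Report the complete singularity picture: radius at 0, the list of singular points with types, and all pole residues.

Radius of convergence at 0: 1/3.
At 1/3: a logarithmic branch point.

Branch term (-8/13)*log(1 - v/(1/3)): its argument vanishes at v = 1/3, a logarithmic branch point, modulus 1/3.
The radius of convergence is the smallest modulus among the singular points: 1/3.


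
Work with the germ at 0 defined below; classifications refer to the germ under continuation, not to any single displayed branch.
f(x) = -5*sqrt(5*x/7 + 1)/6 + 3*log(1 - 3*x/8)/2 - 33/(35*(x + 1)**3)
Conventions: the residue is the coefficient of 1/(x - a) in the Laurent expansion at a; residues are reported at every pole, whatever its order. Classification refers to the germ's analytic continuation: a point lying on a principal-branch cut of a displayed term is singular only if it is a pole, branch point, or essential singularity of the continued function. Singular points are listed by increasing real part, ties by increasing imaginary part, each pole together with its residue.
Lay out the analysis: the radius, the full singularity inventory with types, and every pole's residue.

Denominator factor (x + 1)^3: pole of order 3 at -1, modulus 1.
Branch term (-5/6)*sqrt(1 - x/(-7/5)): its argument vanishes at x = -7/5, a square-root branch point, modulus 7/5.
Branch term (3/2)*log(1 - x/(8/3)): its argument vanishes at x = 8/3, a logarithmic branch point, modulus 8/3.
The radius of convergence is the smallest modulus among the singular points: 1.
The branch terms are analytic at -1 and contribute nothing to the residue; only the rational part matters.
At the order-3 pole -1 set g(x) = (x - (-1))^3*(rational part) = -33/35.
Order-3 pole: residue = g''(a)/2; g''(-1) = 0, so the residue is 0.
List the singular points by increasing real part (a conjugate pair: the negative imaginary part first).

Radius of convergence at 0: 1.
At -7/5: an algebraic (square-root) branch point.
At -1: a pole of order 3; residue 0.
At 8/3: a logarithmic branch point.


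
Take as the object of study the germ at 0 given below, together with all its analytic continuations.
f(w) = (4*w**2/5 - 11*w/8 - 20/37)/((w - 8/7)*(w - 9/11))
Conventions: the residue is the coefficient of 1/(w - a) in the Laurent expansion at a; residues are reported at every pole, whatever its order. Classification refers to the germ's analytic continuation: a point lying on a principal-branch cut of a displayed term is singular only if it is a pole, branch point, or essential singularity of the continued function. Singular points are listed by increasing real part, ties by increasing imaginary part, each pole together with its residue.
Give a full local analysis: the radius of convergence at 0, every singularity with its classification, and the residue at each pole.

Denominator factor (w - 9/11): pole of order 1 at 9/11, modulus 9/11.
Denominator factor (w - 8/7): pole of order 1 at 8/7, modulus 8/7.
The radius of convergence is the smallest modulus among the singular points: 9/11.
At the order-1 pole 9/11 set g(w) = (w - (9/11))*f(w) = (4*w**2/5 - 11*w/8 - 20/37)/(w - 8/7).
Simple pole: residue = g(a) at a = 9/11, which is 1416527/407000.
At the order-1 pole 8/7 set g(w) = (w - (8/7))*f(w) = (4*w**2/5 - 11*w/8 - 20/37)/(w - 9/11).
Simple pole: residue = g(a) at a = 8/7, which is -106403/32375.
List the singular points by increasing real part (a conjugate pair: the negative imaginary part first).

Radius of convergence at 0: 9/11.
At 9/11: a pole of order 1; residue 1416527/407000.
At 8/7: a pole of order 1; residue -106403/32375.


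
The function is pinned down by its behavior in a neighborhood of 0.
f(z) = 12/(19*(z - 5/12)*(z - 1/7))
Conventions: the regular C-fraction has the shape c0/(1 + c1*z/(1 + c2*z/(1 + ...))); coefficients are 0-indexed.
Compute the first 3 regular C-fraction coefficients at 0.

Taylor coefficients (expand at 0): a_0 = 1008/95, a_1 = 47376/475, a_2 = 1803312/2375.
c0 = a_0 = 1008/95. Peel one level at a time: if S = 1 + c*z/S' with S'(0) = 1, then c is the z-coefficient of S and S' = c*z/(S - 1).
S_1 = c0/f = 1 + (-47/5)*z + (84/5)*z^2 + ...; c1 = -47/5.
S_2 = c1*z/(S_1 - 1) = 1 + (84/47)*z + ...; c2 = 84/47.

The regular C-fraction coefficients are [1008/95, -47/5, 84/47].


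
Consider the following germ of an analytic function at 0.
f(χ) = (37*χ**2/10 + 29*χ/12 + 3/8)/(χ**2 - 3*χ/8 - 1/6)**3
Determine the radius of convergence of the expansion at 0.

Denominator factor (χ**2 - 3*χ/8 - 1/6)^3: discriminant 155/192, real irrational roots 3/16 + (1/48)*sqrt(465) and 3/16 - (1/48)*sqrt(465); poles of order 3, moduli 3/16 + (1/48)*sqrt(465) and -3/16 + (1/48)*sqrt(465).
The radius of convergence is the smallest modulus among the singular points: -3/16 + (1/48)*sqrt(465).

The radius of convergence is -3/16 + (1/48)*sqrt(465).


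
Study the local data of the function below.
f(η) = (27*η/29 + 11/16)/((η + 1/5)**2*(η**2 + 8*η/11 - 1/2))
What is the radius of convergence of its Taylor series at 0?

The radius of convergence is 1/5.

Denominator factor (η**2 + 8*η/11 - 1/2): discriminant 306/121, real irrational roots -4/11 + (3/22)*sqrt(34) and -4/11 - (3/22)*sqrt(34); poles of order 1, moduli -4/11 + (3/22)*sqrt(34) and 4/11 + (3/22)*sqrt(34).
Denominator factor (η + 1/5)^2: pole of order 2 at -1/5, modulus 1/5.
The radius of convergence is the smallest modulus among the singular points: 1/5.


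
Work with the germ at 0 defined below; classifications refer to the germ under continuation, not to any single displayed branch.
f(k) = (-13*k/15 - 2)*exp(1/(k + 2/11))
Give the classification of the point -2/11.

The exponent 1/(k - (-2/11)) has a pole at -2/11, so exp(1/(k - (-2/11))) takes every nonzero value near it: an essential singularity (not a pole of any order).

The point is an essential singularity.


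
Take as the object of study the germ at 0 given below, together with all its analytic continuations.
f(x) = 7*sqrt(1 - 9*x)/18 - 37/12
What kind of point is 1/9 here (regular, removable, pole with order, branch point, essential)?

The point is an algebraic (square-root) branch point.

The term (7/18)*sqrt(1 - x/(1/9)) has argument 1 - 1/9/(1/9) = 0 at 1/9: a square-root (algebraic, two-sheeted) branch point; the remaining terms are analytic or single-valued there.


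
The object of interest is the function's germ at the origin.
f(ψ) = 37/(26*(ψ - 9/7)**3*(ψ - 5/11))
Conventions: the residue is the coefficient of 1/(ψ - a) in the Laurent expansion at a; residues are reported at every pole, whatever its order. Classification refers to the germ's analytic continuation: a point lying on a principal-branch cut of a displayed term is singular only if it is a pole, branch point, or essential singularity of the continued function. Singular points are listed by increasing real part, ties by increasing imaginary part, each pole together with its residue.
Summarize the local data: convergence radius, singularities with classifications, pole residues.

Radius of convergence at 0: 5/11.
At 5/11: a pole of order 1; residue -16891721/6815744.
At 9/7: a pole of order 3; residue 16891721/6815744.

Denominator factor (ψ - 9/7)^3: pole of order 3 at 9/7, modulus 9/7.
Denominator factor (ψ - 5/11): pole of order 1 at 5/11, modulus 5/11.
The radius of convergence is the smallest modulus among the singular points: 5/11.
At the order-1 pole 5/11 set g(ψ) = (ψ - (5/11))*f(ψ) = 37/(26*(ψ - 9/7)**3).
Simple pole: residue = g(a) at a = 5/11, which is -16891721/6815744.
At the order-3 pole 9/7 set g(ψ) = (ψ - (9/7))^3*f(ψ) = 37/(26*(ψ - 5/11)).
Order-3 pole: residue = g''(a)/2; g''(9/7) = 16891721/3407872, so the residue is 16891721/6815744.
List the singular points by increasing real part (a conjugate pair: the negative imaginary part first).


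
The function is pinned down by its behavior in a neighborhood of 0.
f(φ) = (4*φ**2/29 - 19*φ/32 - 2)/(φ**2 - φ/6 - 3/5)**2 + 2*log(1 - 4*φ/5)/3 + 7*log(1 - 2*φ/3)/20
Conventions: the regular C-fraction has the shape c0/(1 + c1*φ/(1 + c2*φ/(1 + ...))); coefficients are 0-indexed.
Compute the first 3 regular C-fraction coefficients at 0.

Taylor coefficients (expand at 0): a_0 = -50/9, a_1 = 8689/12960, a_2 = -105965543/5637600.
c0 = a_0 = -50/9. Peel one level at a time: if S = 1 + c*φ/S' with S'(0) = 1, then c is the φ-coefficient of S and S' = c*φ/(S - 1).
S_1 = c0/f = 1 + (8689/72000)*φ + (-506445143491/150336000000)*φ^2 + ...; c1 = 8689/72000.
S_2 = c1*φ/(S_1 - 1) = 1 + (506445143491/18142632000)*φ + ...; c2 = 506445143491/18142632000.

The regular C-fraction coefficients are [-50/9, 8689/72000, 506445143491/18142632000].


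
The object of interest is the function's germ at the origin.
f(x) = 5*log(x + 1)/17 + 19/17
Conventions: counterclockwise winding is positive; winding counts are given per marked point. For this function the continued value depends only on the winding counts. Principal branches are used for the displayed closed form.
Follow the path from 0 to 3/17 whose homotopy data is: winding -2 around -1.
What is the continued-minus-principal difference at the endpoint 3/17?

Continued minus principal equals -(20/17)*pi*i.

The rational part is single-valued and drops out of the difference; each branch term changes only by its own monodromy.
(5/17)*log(1 - x/(-1)): each positive loop around -1 adds 2*pi*i to the log, so winding -2 contributes (5/17)*(-2)*2*pi*i = -(20/17)*pi*i.
Summing the contributions at x = 3/17 gives -(20/17)*pi*i.


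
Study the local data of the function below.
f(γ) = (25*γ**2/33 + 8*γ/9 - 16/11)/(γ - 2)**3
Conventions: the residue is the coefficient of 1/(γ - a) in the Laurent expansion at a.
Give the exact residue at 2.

The residue is 25/33.

At the order-3 pole 2 set g(γ) = (γ - (2))^3*f(γ) = 25*γ**2/33 + 8*γ/9 - 16/11.
Order-3 pole: residue = g''(a)/2; g''(2) = 50/33, so the residue is 25/33.


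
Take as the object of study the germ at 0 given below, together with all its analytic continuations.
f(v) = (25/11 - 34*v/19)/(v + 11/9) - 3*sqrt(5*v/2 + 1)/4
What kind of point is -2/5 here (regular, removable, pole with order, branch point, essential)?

The point is an algebraic (square-root) branch point.

The term (-3/4)*sqrt(1 - v/(-2/5)) has argument 1 - -2/5/(-2/5) = 0 at -2/5: a square-root (algebraic, two-sheeted) branch point; the remaining terms are analytic or single-valued there.


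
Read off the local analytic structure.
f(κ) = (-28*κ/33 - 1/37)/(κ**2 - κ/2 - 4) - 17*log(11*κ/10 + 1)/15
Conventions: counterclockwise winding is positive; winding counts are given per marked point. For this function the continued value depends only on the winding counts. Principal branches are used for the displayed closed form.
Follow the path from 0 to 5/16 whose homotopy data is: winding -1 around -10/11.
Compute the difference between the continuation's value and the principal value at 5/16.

Continued minus principal equals (34/15)*pi*i.

The rational part is single-valued and drops out of the difference; each branch term changes only by its own monodromy.
(-17/15)*log(1 - κ/(-10/11)): each positive loop around -10/11 adds 2*pi*i to the log, so winding -1 contributes (-17/15)*(-1)*2*pi*i = (34/15)*pi*i.
Summing the contributions at κ = 5/16 gives (34/15)*pi*i.


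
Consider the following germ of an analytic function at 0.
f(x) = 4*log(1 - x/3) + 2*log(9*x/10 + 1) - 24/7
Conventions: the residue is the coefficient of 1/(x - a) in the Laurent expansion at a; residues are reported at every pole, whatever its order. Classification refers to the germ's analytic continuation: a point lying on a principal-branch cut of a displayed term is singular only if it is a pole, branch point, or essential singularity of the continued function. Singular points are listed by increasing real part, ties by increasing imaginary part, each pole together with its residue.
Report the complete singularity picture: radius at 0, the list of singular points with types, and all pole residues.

Branch term (4)*log(1 - x/(3)): its argument vanishes at x = 3, a logarithmic branch point, modulus 3.
Branch term (2)*log(1 - x/(-10/9)): its argument vanishes at x = -10/9, a logarithmic branch point, modulus 10/9.
The radius of convergence is the smallest modulus among the singular points: 10/9.
List the singular points by increasing real part (a conjugate pair: the negative imaginary part first).

Radius of convergence at 0: 10/9.
At -10/9: a logarithmic branch point.
At 3: a logarithmic branch point.


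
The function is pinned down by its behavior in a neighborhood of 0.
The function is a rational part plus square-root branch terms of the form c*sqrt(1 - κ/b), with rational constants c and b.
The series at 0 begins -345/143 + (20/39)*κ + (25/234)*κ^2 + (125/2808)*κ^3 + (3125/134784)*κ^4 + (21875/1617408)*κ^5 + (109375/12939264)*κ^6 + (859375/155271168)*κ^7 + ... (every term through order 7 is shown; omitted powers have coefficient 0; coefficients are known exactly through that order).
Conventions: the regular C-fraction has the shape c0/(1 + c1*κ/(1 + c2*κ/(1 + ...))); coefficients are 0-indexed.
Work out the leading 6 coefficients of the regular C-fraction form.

Taylor coefficients (read off): a_0 = -345/143, a_1 = 20/39, a_2 = 25/234, a_3 = 125/2808, a_4 = 3125/134784, a_5 = 21875/1617408.
c0 = a_0 = -345/143. Peel one level at a time: if S = 1 + c*κ/S' with S'(0) = 1, then c is the κ-coefficient of S and S' = c*κ/(S - 1).
S_1 = c0/f = 1 + (44/207)*κ + (7667/85698)*κ^2 + ...; c1 = 44/207.
S_2 = c1*κ/(S_1 - 1) = 1 + (-697/1656)*κ + (-25/576)*κ^2 + ...; c2 = -697/1656.
S_3 = c2*κ/(S_2 - 1) = 1 + (-575/5576)*κ + (-3015875/93275328)*κ^2 + ...; c3 = -575/5576.
S_4 = c3*κ/(S_3 - 1) = 1 + (-5245/16728)*κ + (-25/576)*κ^2 + ...; c4 = -5245/16728.
S_5 = c4*κ/(S_4 - 1) = 1 + (-3485/25176)*κ + ...; c5 = -3485/25176.

The regular C-fraction coefficients are [-345/143, 44/207, -697/1656, -575/5576, -5245/16728, -3485/25176].


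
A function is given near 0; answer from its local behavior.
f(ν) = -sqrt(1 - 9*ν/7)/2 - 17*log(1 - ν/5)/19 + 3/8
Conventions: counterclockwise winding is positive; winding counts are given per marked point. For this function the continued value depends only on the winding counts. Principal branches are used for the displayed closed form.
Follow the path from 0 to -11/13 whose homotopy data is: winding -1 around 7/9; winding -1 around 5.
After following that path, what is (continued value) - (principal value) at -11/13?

Continued minus principal equals ((1/91)*sqrt(17290)) + ((34/19)*pi)*i.

The rational part is single-valued and drops out of the difference; each branch term changes only by its own monodromy.
(-1/2)*sqrt(1 - ν/(7/9)): winding -1 is odd, the square root flips sign, contributing -2*(-1/2)*sqrt(1 - (-11/13)/(7/9)) = -2*(-1/2)*sqrt(190/91) = (1/91)*sqrt(17290).
(-17/19)*log(1 - ν/(5)): each positive loop around 5 adds 2*pi*i to the log, so winding -1 contributes (-17/19)*(-1)*2*pi*i = (34/19)*pi*i.
Summing the contributions at ν = -11/13 gives ((1/91)*sqrt(17290)) + ((34/19)*pi)*i.


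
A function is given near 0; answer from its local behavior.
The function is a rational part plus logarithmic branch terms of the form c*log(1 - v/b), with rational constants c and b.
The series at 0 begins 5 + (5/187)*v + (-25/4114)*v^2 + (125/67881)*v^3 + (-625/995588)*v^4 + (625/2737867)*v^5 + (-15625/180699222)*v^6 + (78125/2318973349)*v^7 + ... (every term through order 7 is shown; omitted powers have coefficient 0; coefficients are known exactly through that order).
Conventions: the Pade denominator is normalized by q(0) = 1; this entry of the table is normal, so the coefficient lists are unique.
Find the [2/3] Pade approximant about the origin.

Taylor coefficients needed (read off): a_0 = 5, a_1 = 5/187, a_2 = -25/4114, a_3 = 125/67881, a_4 = -625/995588, a_5 = 625/2737867.
Write the denominator as Q(v) = 1 + q1*v + q2*v^2 + q3*v^3. Requiring Q*f - P = O(v^6) with deg P <= 2 kills the coefficients of v^3..v^5 in Q*f:
  v^3: a_3 + q1*a_2 + q2*a_1 + q3*a_0 = 0, i.e. 125/67881 + (-25/4114)*q1 + (5/187)*q2 + (5)*q3 = 0.
  v^4: a_4 + q1*a_3 + q2*a_2 + q3*a_1 = 0, i.e. -625/995588 + (125/67881)*q1 + (-25/4114)*q2 + (5/187)*q3 = 0.
  v^5: a_5 + q1*a_4 + q2*a_3 + q3*a_2 = 0, i.e. 625/2737867 + (-625/995588)*q1 + (125/67881)*q2 + (-25/4114)*q3 = 0.
Solving this linear system: q1 = 527/968, q2 = 655/10648, q3 = -25/702768.
The numerator is Q*f truncated at degree 2: P0 = a_0 = 5; P1 = a_1 + q1*a_0 = 45235/16456; P2 = a_2 + q1*a_1 + q2*a_0 = 28605/90508.

The Pade approximant has numerator coefficients [5, 45235/16456, 28605/90508]; denominator coefficients [1, 527/968, 655/10648, -25/702768].


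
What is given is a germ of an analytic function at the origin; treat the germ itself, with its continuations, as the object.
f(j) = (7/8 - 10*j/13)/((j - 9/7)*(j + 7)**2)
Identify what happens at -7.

The denominator factor j + 7 vanishes at -7 and appears to the power 2; the numerator there equals 651/104, nonzero, and no other factor vanishes.
Hence a pole whose order is the multiplicity, 2.

The point is a pole of order 2.


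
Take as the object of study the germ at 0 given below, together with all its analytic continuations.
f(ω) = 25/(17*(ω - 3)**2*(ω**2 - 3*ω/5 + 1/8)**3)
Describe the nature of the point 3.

The denominator factor ω - 3 vanishes at 3 and appears to the power 2; the numerator there equals 25/17, nonzero, and no other factor vanishes.
Hence a pole whose order is the multiplicity, 2.

The point is a pole of order 2.


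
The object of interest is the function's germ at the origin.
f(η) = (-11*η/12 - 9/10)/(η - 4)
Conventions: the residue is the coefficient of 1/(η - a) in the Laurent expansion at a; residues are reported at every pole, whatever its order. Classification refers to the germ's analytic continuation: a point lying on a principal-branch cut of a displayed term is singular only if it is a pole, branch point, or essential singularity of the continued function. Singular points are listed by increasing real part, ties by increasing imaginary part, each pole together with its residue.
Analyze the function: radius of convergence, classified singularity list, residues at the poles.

Denominator factor (η - 4): pole of order 1 at 4, modulus 4.
The radius of convergence is the smallest modulus among the singular points: 4.
At the order-1 pole 4 set g(η) = (η - (4))*f(η) = -11*η/12 - 9/10.
Simple pole: residue = g(a) at a = 4, which is -137/30.

Radius of convergence at 0: 4.
At 4: a pole of order 1; residue -137/30.


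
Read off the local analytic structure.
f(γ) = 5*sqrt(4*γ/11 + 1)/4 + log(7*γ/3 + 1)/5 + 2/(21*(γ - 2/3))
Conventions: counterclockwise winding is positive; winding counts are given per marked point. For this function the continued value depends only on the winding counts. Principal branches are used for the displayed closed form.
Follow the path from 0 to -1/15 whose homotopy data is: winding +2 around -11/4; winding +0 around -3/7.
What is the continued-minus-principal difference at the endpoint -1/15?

Continued minus principal equals 0.

The rational part is single-valued and drops out of the difference; each branch term changes only by its own monodromy.
(5/4)*sqrt(1 - γ/(-11/4)): winding +2 is even, the square root returns to the same sheet, contribution 0.
(1/5)*log(1 - γ/(-3/7)): winding 0 around -3/7, so this term returns to its principal value, contribution 0.
Summing the contributions at γ = -1/15 gives 0.


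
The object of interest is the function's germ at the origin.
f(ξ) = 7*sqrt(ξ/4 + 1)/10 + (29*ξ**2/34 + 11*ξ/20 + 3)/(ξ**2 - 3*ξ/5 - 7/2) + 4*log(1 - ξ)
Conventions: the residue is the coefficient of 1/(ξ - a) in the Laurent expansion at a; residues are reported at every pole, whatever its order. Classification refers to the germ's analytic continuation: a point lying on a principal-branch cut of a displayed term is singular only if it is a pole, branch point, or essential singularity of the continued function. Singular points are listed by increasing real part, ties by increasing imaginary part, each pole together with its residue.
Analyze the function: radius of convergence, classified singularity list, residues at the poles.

Denominator factor (ξ**2 - 3*ξ/5 - 7/2): discriminant 359/25, real irrational roots 3/10 + (1/10)*sqrt(359) and 3/10 - (1/10)*sqrt(359); poles of order 1, moduli 3/10 + (1/10)*sqrt(359) and -3/10 + (1/10)*sqrt(359).
Branch term (4)*log(1 - ξ/(1)): its argument vanishes at ξ = 1, a logarithmic branch point, modulus 1.
Branch term (7/10)*sqrt(1 - ξ/(-4)): its argument vanishes at ξ = -4, a square-root branch point, modulus 4.
The radius of convergence is the smallest modulus among the singular points: 1.
The branch terms are analytic at 3/10 - (1/10)*sqrt(359) and contribute nothing to the residue; only the rational part matters.
The factor ξ**2 - 3*ξ/5 - 7/2 splits as (ξ - a)(ξ - a') with a = 3/10 - (1/10)*sqrt(359), a' = 3/10 + (1/10)*sqrt(359). At the order-1 pole a set g(ξ) = (ξ - a)*(rational part) = [29*ξ**2/34 + 11*ξ/20 + 3] / (ξ - a').
Simple pole: residue = g(a) at a = 3/10 - (1/10)*sqrt(359), which is 361/680 - (21433/244120)*sqrt(359).
The branch terms are analytic at 3/10 + (1/10)*sqrt(359) and contribute nothing to the residue; only the rational part matters.
The factor ξ**2 - 3*ξ/5 - 7/2 splits as (ξ - a)(ξ - a') with a = 3/10 + (1/10)*sqrt(359), a' = 3/10 - (1/10)*sqrt(359). At the order-1 pole a set g(ξ) = (ξ - a)*(rational part) = [29*ξ**2/34 + 11*ξ/20 + 3] / (ξ - a').
Simple pole: residue = g(a) at a = 3/10 + (1/10)*sqrt(359), which is 361/680 + (21433/244120)*sqrt(359).
List the singular points by increasing real part (a conjugate pair: the negative imaginary part first).

Radius of convergence at 0: 1.
At -4: an algebraic (square-root) branch point.
At 3/10 - (1/10)*sqrt(359): a pole of order 1; residue 361/680 - (21433/244120)*sqrt(359).
At 1: a logarithmic branch point.
At 3/10 + (1/10)*sqrt(359): a pole of order 1; residue 361/680 + (21433/244120)*sqrt(359).


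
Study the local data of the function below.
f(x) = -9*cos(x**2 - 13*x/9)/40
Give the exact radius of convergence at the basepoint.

The factor cos(x**2 - 13*x/9) is entire and contributes no finite singular point.
The polynomial part has no poles.
No finite singular points: the Taylor series at 0 converges everywhere.

The radius of convergence is infinite.


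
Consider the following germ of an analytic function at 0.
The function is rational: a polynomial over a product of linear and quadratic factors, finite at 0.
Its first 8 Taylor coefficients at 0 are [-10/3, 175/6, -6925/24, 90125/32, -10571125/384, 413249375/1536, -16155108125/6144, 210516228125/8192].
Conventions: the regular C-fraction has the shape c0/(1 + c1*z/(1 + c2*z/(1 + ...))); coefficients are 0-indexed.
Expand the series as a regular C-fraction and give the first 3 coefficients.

Taylor coefficients (read off): a_0 = -10/3, a_1 = 175/6, a_2 = -6925/24.
c0 = a_0 = -10/3. Peel one level at a time: if S = 1 + c*z/S' with S'(0) = 1, then c is the z-coefficient of S and S' = c*z/(S - 1).
S_1 = c0/f = 1 + (35/4)*z + (-10)*z^2 + ...; c1 = 35/4.
S_2 = c1*z/(S_1 - 1) = 1 + (8/7)*z + ...; c2 = 8/7.

The regular C-fraction coefficients are [-10/3, 35/4, 8/7].


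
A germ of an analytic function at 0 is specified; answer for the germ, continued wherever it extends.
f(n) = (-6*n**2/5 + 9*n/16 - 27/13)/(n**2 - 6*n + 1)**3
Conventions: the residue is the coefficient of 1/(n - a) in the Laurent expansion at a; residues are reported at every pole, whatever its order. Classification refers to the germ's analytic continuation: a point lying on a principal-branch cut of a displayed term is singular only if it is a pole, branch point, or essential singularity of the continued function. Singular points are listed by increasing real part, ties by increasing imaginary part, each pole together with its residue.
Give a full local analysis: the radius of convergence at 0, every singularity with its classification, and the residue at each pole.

Denominator factor (n**2 - 6*n + 1)^3: discriminant 32, real irrational roots 3 + (2)*sqrt(2) and 3 - (2)*sqrt(2); poles of order 3, moduli 3 + (2)*sqrt(2) and 3 - (2)*sqrt(2).
The radius of convergence is the smallest modulus among the singular points: 3 - (2)*sqrt(2).
The factor n**2 - 6*n + 1 splits as (n - a)(n - a') with a = 3 - (2)*sqrt(2), a' = 3 + (2)*sqrt(2). At the order-3 pole a set g(n) = (n - a)^3*f(n) = [-6*n**2/5 + 9*n/16 - 27/13] / (n - a')^3.
Order-3 pole: residue = g''(a)/2; g''(3 - (2)*sqrt(2)) = (24927/2129920)*sqrt(2), so the residue is (24927/4259840)*sqrt(2).
The factor n**2 - 6*n + 1 splits as (n - a)(n - a') with a = 3 + (2)*sqrt(2), a' = 3 - (2)*sqrt(2). At the order-3 pole a set g(n) = (n - a)^3*f(n) = [-6*n**2/5 + 9*n/16 - 27/13] / (n - a')^3.
Order-3 pole: residue = g''(a)/2; g''(3 + (2)*sqrt(2)) = -(24927/2129920)*sqrt(2), so the residue is -(24927/4259840)*sqrt(2).
List the singular points by increasing real part (a conjugate pair: the negative imaginary part first).

Radius of convergence at 0: 3 - (2)*sqrt(2).
At 3 - (2)*sqrt(2): a pole of order 3; residue (24927/4259840)*sqrt(2).
At 3 + (2)*sqrt(2): a pole of order 3; residue -(24927/4259840)*sqrt(2).


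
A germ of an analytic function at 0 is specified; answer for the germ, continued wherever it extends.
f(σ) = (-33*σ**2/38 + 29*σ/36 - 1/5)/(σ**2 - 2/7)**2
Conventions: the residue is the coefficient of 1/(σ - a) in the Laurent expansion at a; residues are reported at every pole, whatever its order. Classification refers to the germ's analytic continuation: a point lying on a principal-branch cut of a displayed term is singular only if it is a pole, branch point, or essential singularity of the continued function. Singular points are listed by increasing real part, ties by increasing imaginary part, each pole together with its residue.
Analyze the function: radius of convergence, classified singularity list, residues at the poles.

Denominator factor (σ**2 - 2/7)^2: discriminant 8/7, real irrational roots (1/7)*sqrt(14) and -(1/7)*sqrt(14); poles of order 2, moduli (1/7)*sqrt(14) and (1/7)*sqrt(14).
The radius of convergence is the smallest modulus among the singular points: (1/7)*sqrt(14).
The factor σ**2 - 2/7 splits as (σ - a)(σ - a') with a = -(1/7)*sqrt(14), a' = (1/7)*sqrt(14). At the order-2 pole a set g(σ) = (σ - a)^2*f(σ) = [-33*σ**2/38 + 29*σ/36 - 1/5] / (σ - a')^2.
Order-2 pole: residue = g'(a); g'(-(1/7)*sqrt(14)) = (2/95)*sqrt(14), so the residue is (2/95)*sqrt(14).
The factor σ**2 - 2/7 splits as (σ - a)(σ - a') with a = (1/7)*sqrt(14), a' = -(1/7)*sqrt(14). At the order-2 pole a set g(σ) = (σ - a)^2*f(σ) = [-33*σ**2/38 + 29*σ/36 - 1/5] / (σ - a')^2.
Order-2 pole: residue = g'(a); g'((1/7)*sqrt(14)) = -(2/95)*sqrt(14), so the residue is -(2/95)*sqrt(14).
List the singular points by increasing real part (a conjugate pair: the negative imaginary part first).

Radius of convergence at 0: (1/7)*sqrt(14).
At -(1/7)*sqrt(14): a pole of order 2; residue (2/95)*sqrt(14).
At (1/7)*sqrt(14): a pole of order 2; residue -(2/95)*sqrt(14).


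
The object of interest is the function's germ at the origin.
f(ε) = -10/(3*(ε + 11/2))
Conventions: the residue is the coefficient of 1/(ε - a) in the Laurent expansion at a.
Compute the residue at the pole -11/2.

At the order-1 pole -11/2 set g(ε) = (ε - (-11/2))*f(ε) = -10/3.
Simple pole: residue = g(a) at a = -11/2, which is -10/3.

The residue is -10/3.


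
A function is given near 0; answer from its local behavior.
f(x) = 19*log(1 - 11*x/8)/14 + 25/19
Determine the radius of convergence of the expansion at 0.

The radius of convergence is 8/11.

Branch term (19/14)*log(1 - x/(8/11)): its argument vanishes at x = 8/11, a logarithmic branch point, modulus 8/11.
The radius of convergence is the smallest modulus among the singular points: 8/11.


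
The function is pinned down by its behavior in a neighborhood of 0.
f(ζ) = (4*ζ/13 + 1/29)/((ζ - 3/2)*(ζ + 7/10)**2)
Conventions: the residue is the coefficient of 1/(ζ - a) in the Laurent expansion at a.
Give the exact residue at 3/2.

The residue is 425/4147.

At the order-1 pole 3/2 set g(ζ) = (ζ - (3/2))*f(ζ) = (4*ζ/13 + 1/29)/(ζ + 7/10)**2.
Simple pole: residue = g(a) at a = 3/2, which is 425/4147.


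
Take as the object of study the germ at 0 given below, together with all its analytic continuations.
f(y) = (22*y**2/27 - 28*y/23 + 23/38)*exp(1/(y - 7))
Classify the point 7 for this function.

The exponent 1/(y - (7)) has a pole at 7, so exp(1/(y - (7))) takes every nonzero value near it: an essential singularity (not a pole of any order).

The point is an essential singularity.


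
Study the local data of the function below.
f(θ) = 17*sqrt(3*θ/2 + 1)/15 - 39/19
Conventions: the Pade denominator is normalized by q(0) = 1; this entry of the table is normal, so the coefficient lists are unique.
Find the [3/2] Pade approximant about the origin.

Taylor coefficients needed (expand at 0): a_0 = -262/285, a_1 = 17/20, a_2 = -51/160, a_3 = 153/640, a_4 = -459/2048, a_5 = 9639/40960.
Write the denominator as Q(θ) = 1 + q1*θ + q2*θ^2. Requiring Q*f - P = O(θ^6) with deg P <= 3 kills the coefficients of θ^4..θ^5 in Q*f:
  θ^4: a_4 + q1*a_3 + q2*a_2 = 0, i.e. -459/2048 + (153/640)*q1 + (-51/160)*q2 = 0.
  θ^5: a_5 + q1*a_4 + q2*a_3 = 0, i.e. 9639/40960 + (-459/2048)*q1 + (153/640)*q2 = 0.
Solving this linear system: q1 = 3/2, q2 = 27/64.
The numerator is Q*f truncated at degree 3: P0 = a_0 = -262/285; P1 = a_1 + q1*a_0 = -201/380; P2 = a_2 + q1*a_1 + q2*a_0 = 54/95; P3 = a_3 + q1*a_2 + q2*a_1 = 153/1280.

The Pade approximant has numerator coefficients [-262/285, -201/380, 54/95, 153/1280]; denominator coefficients [1, 3/2, 27/64].


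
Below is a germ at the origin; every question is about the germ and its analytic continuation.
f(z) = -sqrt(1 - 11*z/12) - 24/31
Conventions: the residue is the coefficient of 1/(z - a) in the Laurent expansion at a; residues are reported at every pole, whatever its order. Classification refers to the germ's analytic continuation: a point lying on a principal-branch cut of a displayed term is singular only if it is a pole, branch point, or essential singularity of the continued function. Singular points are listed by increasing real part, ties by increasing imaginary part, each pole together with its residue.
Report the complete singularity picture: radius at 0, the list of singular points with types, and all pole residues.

Branch term (-1)*sqrt(1 - z/(12/11)): its argument vanishes at z = 12/11, a square-root branch point, modulus 12/11.
The radius of convergence is the smallest modulus among the singular points: 12/11.

Radius of convergence at 0: 12/11.
At 12/11: an algebraic (square-root) branch point.


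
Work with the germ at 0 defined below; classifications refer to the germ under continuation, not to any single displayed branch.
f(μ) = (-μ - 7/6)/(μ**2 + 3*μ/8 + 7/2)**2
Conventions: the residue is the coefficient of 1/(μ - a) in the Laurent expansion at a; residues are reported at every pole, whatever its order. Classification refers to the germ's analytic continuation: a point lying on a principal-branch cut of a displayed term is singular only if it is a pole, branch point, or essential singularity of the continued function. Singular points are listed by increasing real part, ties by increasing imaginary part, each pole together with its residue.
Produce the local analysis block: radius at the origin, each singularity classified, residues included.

Denominator factor (μ**2 + 3*μ/8 + 7/2)^2: discriminant -887/64, complex-conjugate roots (-3/16) + ((1/16)*sqrt(887))*i and (-3/16) - ((1/16)*sqrt(887))*i; poles of order 2, moduli (1/2)*sqrt(14) and (1/2)*sqrt(14).
The radius of convergence is the smallest modulus among the singular points: (1/2)*sqrt(14).
The factor μ**2 + 3*μ/8 + 7/2 splits as (μ - a)(μ - a') with a = (-3/16) - ((1/16)*sqrt(887))*i, a' = (-3/16) + ((1/16)*sqrt(887))*i. At the order-2 pole a set g(μ) = (μ - a)^2*f(μ) = [-μ - 7/6] / (μ - a')^2.
Order-2 pole: residue = g'(a); g'((-3/16) - ((1/16)*sqrt(887))*i) = -((3008/2360307)*sqrt(887))*i, so the residue is -((3008/2360307)*sqrt(887))*i.
The factor μ**2 + 3*μ/8 + 7/2 splits as (μ - a)(μ - a') with a = (-3/16) + ((1/16)*sqrt(887))*i, a' = (-3/16) - ((1/16)*sqrt(887))*i. At the order-2 pole a set g(μ) = (μ - a)^2*f(μ) = [-μ - 7/6] / (μ - a')^2.
Order-2 pole: residue = g'(a); g'((-3/16) + ((1/16)*sqrt(887))*i) = ((3008/2360307)*sqrt(887))*i, so the residue is ((3008/2360307)*sqrt(887))*i.
List the singular points by increasing real part (a conjugate pair: the negative imaginary part first).

Radius of convergence at 0: (1/2)*sqrt(14).
At (-3/16) - ((1/16)*sqrt(887))*i: a pole of order 2; residue -((3008/2360307)*sqrt(887))*i.
At (-3/16) + ((1/16)*sqrt(887))*i: a pole of order 2; residue ((3008/2360307)*sqrt(887))*i.


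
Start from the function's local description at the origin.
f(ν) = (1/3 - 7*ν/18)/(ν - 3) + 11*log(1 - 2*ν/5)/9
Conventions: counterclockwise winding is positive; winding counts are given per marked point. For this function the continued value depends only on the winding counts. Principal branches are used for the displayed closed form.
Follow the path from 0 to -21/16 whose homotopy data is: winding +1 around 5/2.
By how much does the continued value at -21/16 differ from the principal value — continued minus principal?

The rational part is single-valued and drops out of the difference; each branch term changes only by its own monodromy.
(11/9)*log(1 - ν/(5/2)): each positive loop around 5/2 adds 2*pi*i to the log, so winding +1 contributes (11/9)*(1)*2*pi*i = (22/9)*pi*i.
Summing the contributions at ν = -21/16 gives (22/9)*pi*i.

Continued minus principal equals (22/9)*pi*i.


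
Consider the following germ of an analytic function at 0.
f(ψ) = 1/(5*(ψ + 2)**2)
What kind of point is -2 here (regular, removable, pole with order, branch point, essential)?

The point is a pole of order 2.

The denominator factor ψ + 2 vanishes at -2 and appears to the power 2; the numerator there equals 1/5, nonzero, and no other factor vanishes.
Hence a pole whose order is the multiplicity, 2.


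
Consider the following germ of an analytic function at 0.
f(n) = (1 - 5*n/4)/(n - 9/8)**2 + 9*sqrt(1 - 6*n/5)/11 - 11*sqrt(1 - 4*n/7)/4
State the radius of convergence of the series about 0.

Denominator factor (n - 9/8)^2: pole of order 2 at 9/8, modulus 9/8.
Branch term (-11/4)*sqrt(1 - n/(7/4)): its argument vanishes at n = 7/4, a square-root branch point, modulus 7/4.
Branch term (9/11)*sqrt(1 - n/(5/6)): its argument vanishes at n = 5/6, a square-root branch point, modulus 5/6.
The radius of convergence is the smallest modulus among the singular points: 5/6.

The radius of convergence is 5/6.


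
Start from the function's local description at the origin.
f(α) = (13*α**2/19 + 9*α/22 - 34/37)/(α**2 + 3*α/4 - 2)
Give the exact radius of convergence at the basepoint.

Denominator factor (α**2 + 3*α/4 - 2): discriminant 137/16, real irrational roots -3/8 + (1/8)*sqrt(137) and -3/8 - (1/8)*sqrt(137); poles of order 1, moduli -3/8 + (1/8)*sqrt(137) and 3/8 + (1/8)*sqrt(137).
The radius of convergence is the smallest modulus among the singular points: -3/8 + (1/8)*sqrt(137).

The radius of convergence is -3/8 + (1/8)*sqrt(137).


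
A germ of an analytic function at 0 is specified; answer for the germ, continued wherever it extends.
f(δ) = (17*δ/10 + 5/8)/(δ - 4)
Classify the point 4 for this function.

The denominator factor δ - 4 vanishes at 4 and appears to the power 1; the numerator there equals 297/40, nonzero, and no other factor vanishes.
Hence a pole whose order is the multiplicity, 1.

The point is a pole of order 1.


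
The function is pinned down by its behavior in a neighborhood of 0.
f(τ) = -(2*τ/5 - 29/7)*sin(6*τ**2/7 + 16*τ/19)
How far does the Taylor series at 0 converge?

The radius of convergence is infinite.

The factor -sin(6*τ**2/7 + 16*τ/19) is entire and contributes no finite singular point.
The polynomial part has no poles.
No finite singular points: the Taylor series at 0 converges everywhere.


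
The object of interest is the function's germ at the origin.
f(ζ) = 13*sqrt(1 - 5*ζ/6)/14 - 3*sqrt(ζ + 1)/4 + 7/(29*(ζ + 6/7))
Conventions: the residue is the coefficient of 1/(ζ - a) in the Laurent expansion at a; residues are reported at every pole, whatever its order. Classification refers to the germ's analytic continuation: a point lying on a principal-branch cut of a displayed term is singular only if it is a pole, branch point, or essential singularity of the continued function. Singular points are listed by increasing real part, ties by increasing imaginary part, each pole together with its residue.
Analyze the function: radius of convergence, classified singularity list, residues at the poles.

Radius of convergence at 0: 6/7.
At -1: an algebraic (square-root) branch point.
At -6/7: a pole of order 1; residue 7/29.
At 6/5: an algebraic (square-root) branch point.

Denominator factor (ζ + 6/7): pole of order 1 at -6/7, modulus 6/7.
Branch term (-3/4)*sqrt(1 - ζ/(-1)): its argument vanishes at ζ = -1, a square-root branch point, modulus 1.
Branch term (13/14)*sqrt(1 - ζ/(6/5)): its argument vanishes at ζ = 6/5, a square-root branch point, modulus 6/5.
The radius of convergence is the smallest modulus among the singular points: 6/7.
The branch terms are analytic at -6/7 and contribute nothing to the residue; only the rational part matters.
At the order-1 pole -6/7 set g(ζ) = (ζ - (-6/7))*(rational part) = 7/29.
Simple pole: residue = g(a) at a = -6/7, which is 7/29.
List the singular points by increasing real part (a conjugate pair: the negative imaginary part first).


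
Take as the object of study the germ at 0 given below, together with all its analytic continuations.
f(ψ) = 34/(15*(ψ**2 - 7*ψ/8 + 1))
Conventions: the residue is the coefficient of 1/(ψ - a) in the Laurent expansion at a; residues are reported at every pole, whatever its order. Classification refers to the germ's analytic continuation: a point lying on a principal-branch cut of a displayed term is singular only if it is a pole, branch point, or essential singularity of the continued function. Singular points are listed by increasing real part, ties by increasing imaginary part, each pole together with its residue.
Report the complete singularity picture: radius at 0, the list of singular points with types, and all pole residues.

Radius of convergence at 0: 1.
At (7/16) - ((3/16)*sqrt(23))*i: a pole of order 1; residue ((272/1035)*sqrt(23))*i.
At (7/16) + ((3/16)*sqrt(23))*i: a pole of order 1; residue -((272/1035)*sqrt(23))*i.

Denominator factor (ψ**2 - 7*ψ/8 + 1): discriminant -207/64, complex-conjugate roots (7/16) + ((3/16)*sqrt(23))*i and (7/16) - ((3/16)*sqrt(23))*i; poles of order 1, moduli 1 and 1.
The radius of convergence is the smallest modulus among the singular points: 1.
The factor ψ**2 - 7*ψ/8 + 1 splits as (ψ - a)(ψ - a') with a = (7/16) - ((3/16)*sqrt(23))*i, a' = (7/16) + ((3/16)*sqrt(23))*i. At the order-1 pole a set g(ψ) = (ψ - a)*f(ψ) = [34/15] / (ψ - a').
Simple pole: residue = g(a) at a = (7/16) - ((3/16)*sqrt(23))*i, which is ((272/1035)*sqrt(23))*i.
The factor ψ**2 - 7*ψ/8 + 1 splits as (ψ - a)(ψ - a') with a = (7/16) + ((3/16)*sqrt(23))*i, a' = (7/16) - ((3/16)*sqrt(23))*i. At the order-1 pole a set g(ψ) = (ψ - a)*f(ψ) = [34/15] / (ψ - a').
Simple pole: residue = g(a) at a = (7/16) + ((3/16)*sqrt(23))*i, which is -((272/1035)*sqrt(23))*i.
List the singular points by increasing real part (a conjugate pair: the negative imaginary part first).
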